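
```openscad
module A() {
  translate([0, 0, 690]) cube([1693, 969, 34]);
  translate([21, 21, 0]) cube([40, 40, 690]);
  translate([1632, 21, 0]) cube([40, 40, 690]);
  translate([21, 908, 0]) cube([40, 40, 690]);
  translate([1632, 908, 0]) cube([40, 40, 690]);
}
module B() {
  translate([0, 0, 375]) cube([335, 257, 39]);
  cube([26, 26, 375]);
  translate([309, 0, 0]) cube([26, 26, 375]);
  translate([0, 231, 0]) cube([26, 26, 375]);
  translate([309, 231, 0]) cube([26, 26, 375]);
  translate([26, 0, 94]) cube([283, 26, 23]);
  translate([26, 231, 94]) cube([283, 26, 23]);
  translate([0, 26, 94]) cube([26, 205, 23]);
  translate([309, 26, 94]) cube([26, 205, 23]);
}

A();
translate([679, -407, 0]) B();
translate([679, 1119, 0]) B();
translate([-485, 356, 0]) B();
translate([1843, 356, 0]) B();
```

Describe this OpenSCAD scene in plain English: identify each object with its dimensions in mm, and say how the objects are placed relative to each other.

A is a rectangular dining table. The top is 1693×969×34 mm with its upper surface at z = 724 mm. It stands on four 40×40 mm square legs, each inset 21 mm from the nearest pair of top edges, running from the floor to the underside of the top.

B is a four-legged stool. The seat is 335×257 mm, 39 mm thick, top at z = 414 mm. It stands on four square legs, each 26×26 mm in cross-section, from z = 0 to the seat underside, each flush with a corner of the seat. Four stretchers, 26 mm wide and 23 mm tall, connect adjacent legs with their undersides at z = 94 mm, each running between the inner faces of the legs it joins and aligned with the legs' outer faces on the other axis.

Four stools sit around the table at the −y, +y, −x, +x sides.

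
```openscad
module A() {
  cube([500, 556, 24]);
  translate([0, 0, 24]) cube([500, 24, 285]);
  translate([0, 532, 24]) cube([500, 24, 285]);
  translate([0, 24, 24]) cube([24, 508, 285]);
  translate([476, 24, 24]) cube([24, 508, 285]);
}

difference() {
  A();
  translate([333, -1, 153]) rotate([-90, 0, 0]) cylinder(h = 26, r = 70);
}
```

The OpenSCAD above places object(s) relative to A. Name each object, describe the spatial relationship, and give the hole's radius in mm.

The subtracted cylinder has r = 70 mm.

A is an open box. The open box has a circular hole through its front wall. The hole's radius is 70 mm.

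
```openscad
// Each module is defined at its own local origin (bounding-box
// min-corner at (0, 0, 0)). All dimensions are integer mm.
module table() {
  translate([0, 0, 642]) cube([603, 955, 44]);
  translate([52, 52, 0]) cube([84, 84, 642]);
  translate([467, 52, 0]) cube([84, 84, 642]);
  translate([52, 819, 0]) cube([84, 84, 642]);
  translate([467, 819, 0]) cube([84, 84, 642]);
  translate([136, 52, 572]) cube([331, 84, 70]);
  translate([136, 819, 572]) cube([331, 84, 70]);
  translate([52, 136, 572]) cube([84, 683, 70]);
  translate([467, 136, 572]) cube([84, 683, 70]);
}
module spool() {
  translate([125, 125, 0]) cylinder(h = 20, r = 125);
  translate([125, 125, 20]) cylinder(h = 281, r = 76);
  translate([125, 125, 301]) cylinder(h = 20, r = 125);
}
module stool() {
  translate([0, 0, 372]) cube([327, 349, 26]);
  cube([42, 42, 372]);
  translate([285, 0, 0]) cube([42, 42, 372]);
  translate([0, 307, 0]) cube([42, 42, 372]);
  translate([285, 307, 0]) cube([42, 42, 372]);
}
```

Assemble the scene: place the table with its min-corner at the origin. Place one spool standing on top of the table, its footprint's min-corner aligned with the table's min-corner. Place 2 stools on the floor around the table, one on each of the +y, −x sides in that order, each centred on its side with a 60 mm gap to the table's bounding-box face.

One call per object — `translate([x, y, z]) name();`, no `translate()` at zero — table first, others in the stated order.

table();
translate([0, 0, 686]) spool();
translate([138, 1015, 0]) stool();
translate([-387, 303, 0]) stool();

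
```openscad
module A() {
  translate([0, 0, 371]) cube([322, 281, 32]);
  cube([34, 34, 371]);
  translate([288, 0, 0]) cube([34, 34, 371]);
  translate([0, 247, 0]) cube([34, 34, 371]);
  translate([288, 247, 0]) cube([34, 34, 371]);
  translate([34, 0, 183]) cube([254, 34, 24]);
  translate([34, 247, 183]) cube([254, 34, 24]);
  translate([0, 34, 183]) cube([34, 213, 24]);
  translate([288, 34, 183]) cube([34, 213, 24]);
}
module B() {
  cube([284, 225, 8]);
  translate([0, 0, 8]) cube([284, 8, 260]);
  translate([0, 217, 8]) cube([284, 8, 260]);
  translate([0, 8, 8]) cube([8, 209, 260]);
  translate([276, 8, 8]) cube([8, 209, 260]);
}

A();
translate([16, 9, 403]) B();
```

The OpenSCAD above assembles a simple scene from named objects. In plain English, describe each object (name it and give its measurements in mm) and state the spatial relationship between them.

A is a four-legged stool. The seat is a 322×281×32 mm slab whose top surface is at z = 403 mm; four square legs, each 34×34 mm in cross-section, run from the floor (z = 0) to the underside of the seat, each flush with a corner of the seat. Four stretchers, 34 mm wide and 24 mm tall, connect adjacent legs with their undersides at z = 183 mm, each running between the inner faces of the legs it joins and aligned with the legs' outer faces on the other axis.

B is an open-topped rectangular box: outside dimensions 284×225×268 mm, with a uniform wall and base thickness of 8 mm. The base is a full 284×225 slab on the floor; four walls sit on top of the base. The front and back walls (the −y and +y sides) span the full width; the two side walls fit between them.

The open box is on top of the stool.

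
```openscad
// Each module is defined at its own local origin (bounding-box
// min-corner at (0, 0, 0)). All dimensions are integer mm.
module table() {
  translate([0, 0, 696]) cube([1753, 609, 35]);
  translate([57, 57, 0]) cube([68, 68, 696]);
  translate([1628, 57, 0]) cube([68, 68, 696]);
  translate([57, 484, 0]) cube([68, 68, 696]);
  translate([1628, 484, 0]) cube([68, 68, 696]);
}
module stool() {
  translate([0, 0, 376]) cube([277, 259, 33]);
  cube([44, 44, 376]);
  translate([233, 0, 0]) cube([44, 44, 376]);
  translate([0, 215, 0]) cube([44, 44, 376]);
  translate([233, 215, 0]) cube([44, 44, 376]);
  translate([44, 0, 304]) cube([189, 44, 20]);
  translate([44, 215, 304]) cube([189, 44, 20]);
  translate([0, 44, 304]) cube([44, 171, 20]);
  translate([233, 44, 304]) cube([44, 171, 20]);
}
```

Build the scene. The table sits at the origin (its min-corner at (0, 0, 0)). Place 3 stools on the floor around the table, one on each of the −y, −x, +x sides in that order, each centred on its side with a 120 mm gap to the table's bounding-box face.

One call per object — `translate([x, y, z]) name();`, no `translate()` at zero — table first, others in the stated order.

table();
translate([738, -379, 0]) stool();
translate([-397, 175, 0]) stool();
translate([1873, 175, 0]) stool();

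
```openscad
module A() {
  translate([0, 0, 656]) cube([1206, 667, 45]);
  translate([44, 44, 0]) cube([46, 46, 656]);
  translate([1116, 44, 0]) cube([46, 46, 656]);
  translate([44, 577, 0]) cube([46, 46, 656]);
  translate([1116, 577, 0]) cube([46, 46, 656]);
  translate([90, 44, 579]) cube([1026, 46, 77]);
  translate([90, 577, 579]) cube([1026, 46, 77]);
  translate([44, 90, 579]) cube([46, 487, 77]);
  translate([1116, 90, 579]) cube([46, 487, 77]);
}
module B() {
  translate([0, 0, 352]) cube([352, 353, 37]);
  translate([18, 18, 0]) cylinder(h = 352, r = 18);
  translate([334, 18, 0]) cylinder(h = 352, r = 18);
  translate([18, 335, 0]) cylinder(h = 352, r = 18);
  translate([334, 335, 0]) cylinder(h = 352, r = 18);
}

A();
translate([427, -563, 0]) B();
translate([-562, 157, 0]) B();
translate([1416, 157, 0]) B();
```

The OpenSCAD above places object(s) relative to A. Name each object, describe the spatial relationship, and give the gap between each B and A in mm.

A is a table. B is a stool. Three stools sit around the table at the −y, −x, +x sides. The gap between each stool and the table is 210 mm.

Each stool's nearest face is 210 mm from the table's bounding box.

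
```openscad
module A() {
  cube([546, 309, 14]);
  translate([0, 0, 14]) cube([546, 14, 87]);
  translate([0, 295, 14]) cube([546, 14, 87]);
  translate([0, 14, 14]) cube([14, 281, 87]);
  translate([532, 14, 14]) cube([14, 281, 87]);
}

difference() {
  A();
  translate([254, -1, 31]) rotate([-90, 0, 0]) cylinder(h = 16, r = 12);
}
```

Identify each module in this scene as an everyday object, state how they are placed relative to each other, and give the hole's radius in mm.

The subtracted cylinder has r = 12 mm.

A is an open box. The open box has a circular hole through its front wall. The hole's radius is 12 mm.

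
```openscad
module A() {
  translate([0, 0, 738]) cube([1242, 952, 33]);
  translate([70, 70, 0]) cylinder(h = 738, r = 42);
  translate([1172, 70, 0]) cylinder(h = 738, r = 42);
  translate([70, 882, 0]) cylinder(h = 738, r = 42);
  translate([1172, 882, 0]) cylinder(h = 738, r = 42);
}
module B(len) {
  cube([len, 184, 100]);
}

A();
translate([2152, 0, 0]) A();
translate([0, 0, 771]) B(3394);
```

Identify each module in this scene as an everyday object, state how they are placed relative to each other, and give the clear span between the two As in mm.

A is a table. B is a beam. A beam spans the tops of two tables. The clear span between the two tables is 910 mm.

Second table starts at x = 2152; first ends at x = 1242; clear span = 2152 − 1242 = 910 mm.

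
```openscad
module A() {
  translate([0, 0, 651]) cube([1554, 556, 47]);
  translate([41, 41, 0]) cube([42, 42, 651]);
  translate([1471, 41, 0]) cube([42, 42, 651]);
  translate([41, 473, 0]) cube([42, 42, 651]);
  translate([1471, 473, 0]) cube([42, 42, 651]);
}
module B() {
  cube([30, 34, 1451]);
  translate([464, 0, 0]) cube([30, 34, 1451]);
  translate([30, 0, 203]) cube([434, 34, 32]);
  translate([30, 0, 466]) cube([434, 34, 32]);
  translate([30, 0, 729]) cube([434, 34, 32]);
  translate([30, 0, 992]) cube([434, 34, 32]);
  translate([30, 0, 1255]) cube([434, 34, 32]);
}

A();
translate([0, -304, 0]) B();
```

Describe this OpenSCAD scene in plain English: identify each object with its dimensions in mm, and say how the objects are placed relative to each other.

A is a table: top 1554 mm (x) × 556 mm (y), 47 mm thick, upper face at z = 698 mm, on four 42×42 mm square legs, each inset 41 mm from the nearest pair of top edges, running from z = 0 to the bottom of the top.

B is a straight ladder. Two 30×34 mm vertical rails, 1451 mm tall, stand 494 mm apart (outside-to-outside) with their front faces coplanar on the −y side. 5 rungs, each 34 mm deep and 32 mm tall, span between the inner faces of the rails, front faces flush with the rails. The lowest rung's underside is at z = 203 mm and rungs are spaced 263 mm apart (underside to underside).

The ladder is on the floor beside the table on its −y side.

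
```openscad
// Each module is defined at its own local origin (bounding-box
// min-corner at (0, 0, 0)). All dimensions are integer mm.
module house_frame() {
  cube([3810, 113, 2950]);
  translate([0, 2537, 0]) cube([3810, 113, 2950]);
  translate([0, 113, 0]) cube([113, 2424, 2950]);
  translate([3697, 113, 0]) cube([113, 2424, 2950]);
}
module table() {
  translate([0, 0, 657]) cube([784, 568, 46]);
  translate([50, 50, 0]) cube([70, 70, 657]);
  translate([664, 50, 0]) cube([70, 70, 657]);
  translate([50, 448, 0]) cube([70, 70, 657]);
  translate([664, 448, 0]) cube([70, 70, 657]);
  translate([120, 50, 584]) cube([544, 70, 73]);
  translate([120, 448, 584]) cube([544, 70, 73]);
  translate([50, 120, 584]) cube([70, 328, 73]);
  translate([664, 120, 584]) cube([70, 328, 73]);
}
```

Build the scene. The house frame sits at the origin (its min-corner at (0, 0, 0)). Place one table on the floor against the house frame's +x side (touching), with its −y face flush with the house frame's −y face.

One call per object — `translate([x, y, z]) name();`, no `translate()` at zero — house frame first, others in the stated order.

house_frame();
translate([3810, 0, 0]) table();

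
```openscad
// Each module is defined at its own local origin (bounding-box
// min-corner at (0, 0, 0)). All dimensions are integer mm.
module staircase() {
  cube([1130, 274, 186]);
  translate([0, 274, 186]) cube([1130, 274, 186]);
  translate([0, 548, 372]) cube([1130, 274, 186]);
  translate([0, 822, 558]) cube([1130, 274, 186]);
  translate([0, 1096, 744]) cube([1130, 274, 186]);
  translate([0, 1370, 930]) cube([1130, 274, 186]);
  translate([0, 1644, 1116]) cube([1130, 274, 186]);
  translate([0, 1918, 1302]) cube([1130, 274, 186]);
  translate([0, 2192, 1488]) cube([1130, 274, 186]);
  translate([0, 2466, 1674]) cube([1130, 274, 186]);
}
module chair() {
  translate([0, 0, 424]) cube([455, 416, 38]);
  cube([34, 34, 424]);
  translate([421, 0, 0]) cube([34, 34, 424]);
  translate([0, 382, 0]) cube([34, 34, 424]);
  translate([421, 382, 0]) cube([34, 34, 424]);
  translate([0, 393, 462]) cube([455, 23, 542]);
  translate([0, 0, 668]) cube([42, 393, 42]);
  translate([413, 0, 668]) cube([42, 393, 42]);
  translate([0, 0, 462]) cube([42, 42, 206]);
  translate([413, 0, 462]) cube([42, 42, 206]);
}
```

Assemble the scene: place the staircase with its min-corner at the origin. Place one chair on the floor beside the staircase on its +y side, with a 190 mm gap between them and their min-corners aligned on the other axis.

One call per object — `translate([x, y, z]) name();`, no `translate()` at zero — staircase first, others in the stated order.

staircase();
translate([0, 2930, 0]) chair();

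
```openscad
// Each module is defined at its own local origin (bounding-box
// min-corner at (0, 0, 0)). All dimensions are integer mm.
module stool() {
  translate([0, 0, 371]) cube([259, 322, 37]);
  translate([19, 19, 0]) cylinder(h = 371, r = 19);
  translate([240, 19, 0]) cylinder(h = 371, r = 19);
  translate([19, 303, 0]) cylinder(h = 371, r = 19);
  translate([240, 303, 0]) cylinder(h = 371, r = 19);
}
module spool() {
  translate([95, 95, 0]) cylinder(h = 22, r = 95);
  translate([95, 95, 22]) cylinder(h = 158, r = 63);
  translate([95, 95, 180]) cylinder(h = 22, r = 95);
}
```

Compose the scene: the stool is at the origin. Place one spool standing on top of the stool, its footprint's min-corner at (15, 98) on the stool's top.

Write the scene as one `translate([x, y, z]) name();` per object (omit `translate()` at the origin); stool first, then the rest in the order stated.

stool();
translate([15, 98, 408]) spool();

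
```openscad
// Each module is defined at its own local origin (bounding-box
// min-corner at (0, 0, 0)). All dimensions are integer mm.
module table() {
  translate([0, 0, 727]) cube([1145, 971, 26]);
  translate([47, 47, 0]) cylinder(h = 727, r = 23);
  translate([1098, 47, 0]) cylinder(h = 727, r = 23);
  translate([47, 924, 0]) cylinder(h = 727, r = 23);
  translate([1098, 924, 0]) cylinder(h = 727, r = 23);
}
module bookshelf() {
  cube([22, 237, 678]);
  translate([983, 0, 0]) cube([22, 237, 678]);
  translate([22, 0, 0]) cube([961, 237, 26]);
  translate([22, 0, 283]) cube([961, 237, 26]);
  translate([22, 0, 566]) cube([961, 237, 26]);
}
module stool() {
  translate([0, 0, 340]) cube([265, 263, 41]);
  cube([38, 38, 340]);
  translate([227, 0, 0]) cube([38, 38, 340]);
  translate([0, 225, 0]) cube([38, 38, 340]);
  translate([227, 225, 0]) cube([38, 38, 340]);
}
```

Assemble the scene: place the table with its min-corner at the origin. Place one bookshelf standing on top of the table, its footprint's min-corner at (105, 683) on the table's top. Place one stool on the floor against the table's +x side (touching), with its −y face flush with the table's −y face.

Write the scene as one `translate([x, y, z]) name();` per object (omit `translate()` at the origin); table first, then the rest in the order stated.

table();
translate([105, 683, 753]) bookshelf();
translate([1145, 0, 0]) stool();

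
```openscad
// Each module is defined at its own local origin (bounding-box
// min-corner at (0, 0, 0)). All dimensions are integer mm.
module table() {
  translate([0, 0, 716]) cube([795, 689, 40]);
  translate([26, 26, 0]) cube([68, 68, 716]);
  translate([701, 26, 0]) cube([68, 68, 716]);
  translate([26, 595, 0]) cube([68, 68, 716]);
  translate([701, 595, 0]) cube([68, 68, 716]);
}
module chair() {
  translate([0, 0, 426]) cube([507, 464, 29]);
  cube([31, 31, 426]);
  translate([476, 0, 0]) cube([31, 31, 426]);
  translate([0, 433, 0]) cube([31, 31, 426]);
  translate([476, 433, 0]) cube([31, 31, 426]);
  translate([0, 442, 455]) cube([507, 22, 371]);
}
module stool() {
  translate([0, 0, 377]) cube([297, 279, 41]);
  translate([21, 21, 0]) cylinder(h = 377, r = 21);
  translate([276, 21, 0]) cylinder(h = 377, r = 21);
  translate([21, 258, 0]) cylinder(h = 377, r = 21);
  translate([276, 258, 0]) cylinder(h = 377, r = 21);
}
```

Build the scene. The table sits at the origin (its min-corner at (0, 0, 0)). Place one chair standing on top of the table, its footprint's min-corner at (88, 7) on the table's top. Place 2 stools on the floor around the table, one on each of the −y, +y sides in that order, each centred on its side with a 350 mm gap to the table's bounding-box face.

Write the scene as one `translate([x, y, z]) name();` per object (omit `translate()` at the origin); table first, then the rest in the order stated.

table();
translate([88, 7, 756]) chair();
translate([249, -629, 0]) stool();
translate([249, 1039, 0]) stool();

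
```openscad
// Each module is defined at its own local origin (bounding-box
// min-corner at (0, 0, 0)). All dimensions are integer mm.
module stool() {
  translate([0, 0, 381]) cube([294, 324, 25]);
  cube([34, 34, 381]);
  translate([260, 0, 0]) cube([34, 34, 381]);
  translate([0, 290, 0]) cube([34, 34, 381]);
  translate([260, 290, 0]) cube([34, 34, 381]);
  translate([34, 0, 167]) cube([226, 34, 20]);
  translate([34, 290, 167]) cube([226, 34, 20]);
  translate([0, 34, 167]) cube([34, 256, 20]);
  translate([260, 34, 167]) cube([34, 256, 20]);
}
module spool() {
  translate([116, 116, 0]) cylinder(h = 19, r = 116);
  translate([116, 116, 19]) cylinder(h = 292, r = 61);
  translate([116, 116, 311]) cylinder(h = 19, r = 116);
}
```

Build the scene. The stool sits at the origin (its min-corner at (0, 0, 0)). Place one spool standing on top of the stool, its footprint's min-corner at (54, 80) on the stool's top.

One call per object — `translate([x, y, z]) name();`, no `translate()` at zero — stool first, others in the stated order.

stool();
translate([54, 80, 406]) spool();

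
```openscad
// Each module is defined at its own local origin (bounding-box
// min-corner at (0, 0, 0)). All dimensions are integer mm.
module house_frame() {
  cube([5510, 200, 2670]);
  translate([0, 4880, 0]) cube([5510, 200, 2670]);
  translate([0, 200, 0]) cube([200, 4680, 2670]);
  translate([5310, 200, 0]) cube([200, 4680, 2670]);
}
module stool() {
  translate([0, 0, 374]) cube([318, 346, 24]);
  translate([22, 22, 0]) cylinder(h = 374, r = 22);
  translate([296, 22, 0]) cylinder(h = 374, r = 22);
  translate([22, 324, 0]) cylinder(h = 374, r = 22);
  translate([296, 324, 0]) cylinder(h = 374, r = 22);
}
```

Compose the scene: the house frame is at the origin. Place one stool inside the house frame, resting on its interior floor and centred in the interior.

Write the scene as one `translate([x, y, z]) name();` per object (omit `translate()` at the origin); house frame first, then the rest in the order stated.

house_frame();
translate([2596, 2367, 0]) stool();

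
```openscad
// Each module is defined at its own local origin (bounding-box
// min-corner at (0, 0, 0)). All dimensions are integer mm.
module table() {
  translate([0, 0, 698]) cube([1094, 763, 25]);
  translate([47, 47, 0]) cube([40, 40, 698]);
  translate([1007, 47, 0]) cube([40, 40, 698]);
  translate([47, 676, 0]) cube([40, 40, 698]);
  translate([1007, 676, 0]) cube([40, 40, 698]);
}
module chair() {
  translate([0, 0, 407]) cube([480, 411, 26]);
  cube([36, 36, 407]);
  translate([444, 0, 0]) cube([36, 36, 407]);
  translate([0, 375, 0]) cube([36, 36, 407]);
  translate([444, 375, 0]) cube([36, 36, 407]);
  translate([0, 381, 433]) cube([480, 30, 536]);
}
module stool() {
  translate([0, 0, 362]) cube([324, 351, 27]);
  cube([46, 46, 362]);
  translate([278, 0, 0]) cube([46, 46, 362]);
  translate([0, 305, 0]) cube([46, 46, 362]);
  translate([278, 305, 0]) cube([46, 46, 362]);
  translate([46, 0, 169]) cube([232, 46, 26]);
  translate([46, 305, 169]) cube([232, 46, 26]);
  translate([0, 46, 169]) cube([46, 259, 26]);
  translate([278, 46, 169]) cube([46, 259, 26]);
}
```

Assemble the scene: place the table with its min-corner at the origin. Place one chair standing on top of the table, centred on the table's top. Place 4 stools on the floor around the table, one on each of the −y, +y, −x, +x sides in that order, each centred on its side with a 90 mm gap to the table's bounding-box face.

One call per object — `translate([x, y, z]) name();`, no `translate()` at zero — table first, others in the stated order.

table();
translate([307, 176, 723]) chair();
translate([385, -441, 0]) stool();
translate([385, 853, 0]) stool();
translate([-414, 206, 0]) stool();
translate([1184, 206, 0]) stool();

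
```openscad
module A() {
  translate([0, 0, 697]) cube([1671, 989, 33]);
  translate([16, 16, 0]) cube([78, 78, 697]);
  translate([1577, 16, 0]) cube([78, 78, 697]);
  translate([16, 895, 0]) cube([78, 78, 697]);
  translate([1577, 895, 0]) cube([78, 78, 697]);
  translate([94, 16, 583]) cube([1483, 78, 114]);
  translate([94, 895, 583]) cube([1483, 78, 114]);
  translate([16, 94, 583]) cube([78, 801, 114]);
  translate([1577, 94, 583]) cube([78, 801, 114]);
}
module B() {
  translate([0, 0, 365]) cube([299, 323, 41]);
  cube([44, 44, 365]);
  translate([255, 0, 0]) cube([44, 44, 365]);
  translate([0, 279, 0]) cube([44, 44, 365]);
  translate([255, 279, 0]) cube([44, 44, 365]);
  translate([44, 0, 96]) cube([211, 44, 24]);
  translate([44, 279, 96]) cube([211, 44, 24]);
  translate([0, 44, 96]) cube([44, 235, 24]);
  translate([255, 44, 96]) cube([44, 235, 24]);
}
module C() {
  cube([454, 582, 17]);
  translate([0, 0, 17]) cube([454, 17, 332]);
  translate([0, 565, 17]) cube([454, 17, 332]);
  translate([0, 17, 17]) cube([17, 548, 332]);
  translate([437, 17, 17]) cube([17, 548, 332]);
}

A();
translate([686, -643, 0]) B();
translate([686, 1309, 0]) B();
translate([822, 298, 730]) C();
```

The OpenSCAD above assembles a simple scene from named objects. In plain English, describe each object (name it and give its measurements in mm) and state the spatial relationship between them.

A is a table: top 1671 mm (x) × 989 mm (y), 33 mm thick, upper face at z = 730 mm, on four 78×78 mm square legs, each inset 16 mm from the nearest pair of top edges, running from z = 0 to the bottom of the top. Four apron rails, 78 mm thick and 114 mm tall, run between adjacent legs with their top edges flush with the underside of the top and their outer faces flush with the legs' outer faces.

B is a four-legged stool. The seat is 299×323 mm, 41 mm thick, top at z = 406 mm. It stands on four square legs, each 44×44 mm in cross-section, from z = 0 to the seat underside, each flush with a corner of the seat. Four stretchers, 44 mm wide and 24 mm tall, connect adjacent legs with their undersides at z = 96 mm, each running between the inner faces of the legs it joins and aligned with the legs' outer faces on the other axis.

C is an open storage box with external size 454×582×349 mm and wall thickness 17 mm (the base is also 17 mm thick). The base covers the whole footprint; the four walls stand on the base, with the y-facing walls full-width and the x-facing walls fitting between their inner faces.

Two stools sit around the table at the −y, +y sides. The open box is on top of the table.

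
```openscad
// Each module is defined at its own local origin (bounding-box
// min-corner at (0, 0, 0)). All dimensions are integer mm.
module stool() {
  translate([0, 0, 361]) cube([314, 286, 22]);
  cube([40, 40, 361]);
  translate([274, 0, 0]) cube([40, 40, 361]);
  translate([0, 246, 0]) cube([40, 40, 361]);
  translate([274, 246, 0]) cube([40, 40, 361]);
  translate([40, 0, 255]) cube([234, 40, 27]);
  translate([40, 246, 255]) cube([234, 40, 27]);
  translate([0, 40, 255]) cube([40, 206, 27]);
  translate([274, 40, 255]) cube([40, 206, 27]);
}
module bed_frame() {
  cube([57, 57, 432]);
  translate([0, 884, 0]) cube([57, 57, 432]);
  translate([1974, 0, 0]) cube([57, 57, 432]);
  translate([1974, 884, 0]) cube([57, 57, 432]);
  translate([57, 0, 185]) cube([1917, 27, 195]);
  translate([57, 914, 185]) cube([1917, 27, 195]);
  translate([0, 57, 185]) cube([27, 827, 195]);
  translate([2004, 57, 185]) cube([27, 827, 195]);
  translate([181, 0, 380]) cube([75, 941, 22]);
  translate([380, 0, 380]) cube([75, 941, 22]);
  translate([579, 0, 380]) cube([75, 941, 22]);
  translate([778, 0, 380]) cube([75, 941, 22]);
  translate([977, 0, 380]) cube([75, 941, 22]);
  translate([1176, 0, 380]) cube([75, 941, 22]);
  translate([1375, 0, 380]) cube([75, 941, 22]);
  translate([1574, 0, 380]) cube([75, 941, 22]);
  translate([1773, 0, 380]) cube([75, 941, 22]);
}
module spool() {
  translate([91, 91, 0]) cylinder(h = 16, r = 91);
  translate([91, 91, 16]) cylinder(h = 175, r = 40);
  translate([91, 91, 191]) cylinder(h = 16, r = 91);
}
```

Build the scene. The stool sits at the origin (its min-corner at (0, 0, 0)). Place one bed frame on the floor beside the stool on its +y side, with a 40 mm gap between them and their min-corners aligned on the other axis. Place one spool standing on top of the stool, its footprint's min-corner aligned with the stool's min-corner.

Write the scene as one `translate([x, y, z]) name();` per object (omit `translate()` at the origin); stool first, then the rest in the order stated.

stool();
translate([0, 326, 0]) bed_frame();
translate([0, 0, 383]) spool();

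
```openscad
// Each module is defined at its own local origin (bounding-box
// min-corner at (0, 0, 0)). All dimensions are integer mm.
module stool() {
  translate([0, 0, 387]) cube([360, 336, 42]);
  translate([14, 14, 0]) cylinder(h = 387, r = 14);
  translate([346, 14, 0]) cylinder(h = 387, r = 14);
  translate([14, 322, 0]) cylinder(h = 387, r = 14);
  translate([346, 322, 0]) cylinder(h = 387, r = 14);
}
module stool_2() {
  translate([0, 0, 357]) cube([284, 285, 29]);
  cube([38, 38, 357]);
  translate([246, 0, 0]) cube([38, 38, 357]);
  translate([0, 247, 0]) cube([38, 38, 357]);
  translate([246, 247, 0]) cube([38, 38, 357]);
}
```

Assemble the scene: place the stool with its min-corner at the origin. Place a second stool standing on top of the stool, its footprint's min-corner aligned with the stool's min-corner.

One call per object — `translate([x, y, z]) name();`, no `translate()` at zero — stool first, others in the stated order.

stool();
translate([0, 0, 429]) stool_2();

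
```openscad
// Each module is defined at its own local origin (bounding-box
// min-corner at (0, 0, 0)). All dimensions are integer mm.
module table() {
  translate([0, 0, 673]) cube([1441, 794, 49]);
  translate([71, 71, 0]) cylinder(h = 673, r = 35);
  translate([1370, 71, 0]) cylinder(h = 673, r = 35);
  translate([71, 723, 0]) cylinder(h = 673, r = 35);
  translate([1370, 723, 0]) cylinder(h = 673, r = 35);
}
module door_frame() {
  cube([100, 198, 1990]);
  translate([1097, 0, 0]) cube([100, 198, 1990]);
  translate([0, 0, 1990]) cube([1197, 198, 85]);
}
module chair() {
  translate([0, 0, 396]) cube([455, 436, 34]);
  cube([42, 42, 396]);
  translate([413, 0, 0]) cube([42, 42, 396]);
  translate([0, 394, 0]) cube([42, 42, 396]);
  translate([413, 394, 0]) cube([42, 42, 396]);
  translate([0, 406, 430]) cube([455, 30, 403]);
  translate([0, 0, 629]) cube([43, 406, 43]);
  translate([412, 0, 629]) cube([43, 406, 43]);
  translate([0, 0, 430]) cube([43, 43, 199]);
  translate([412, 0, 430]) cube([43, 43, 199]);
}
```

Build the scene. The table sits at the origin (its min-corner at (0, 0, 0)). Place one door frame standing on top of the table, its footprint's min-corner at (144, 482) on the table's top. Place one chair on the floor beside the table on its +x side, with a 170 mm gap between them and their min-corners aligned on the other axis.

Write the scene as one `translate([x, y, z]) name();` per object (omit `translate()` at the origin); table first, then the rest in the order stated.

table();
translate([144, 482, 722]) door_frame();
translate([1611, 0, 0]) chair();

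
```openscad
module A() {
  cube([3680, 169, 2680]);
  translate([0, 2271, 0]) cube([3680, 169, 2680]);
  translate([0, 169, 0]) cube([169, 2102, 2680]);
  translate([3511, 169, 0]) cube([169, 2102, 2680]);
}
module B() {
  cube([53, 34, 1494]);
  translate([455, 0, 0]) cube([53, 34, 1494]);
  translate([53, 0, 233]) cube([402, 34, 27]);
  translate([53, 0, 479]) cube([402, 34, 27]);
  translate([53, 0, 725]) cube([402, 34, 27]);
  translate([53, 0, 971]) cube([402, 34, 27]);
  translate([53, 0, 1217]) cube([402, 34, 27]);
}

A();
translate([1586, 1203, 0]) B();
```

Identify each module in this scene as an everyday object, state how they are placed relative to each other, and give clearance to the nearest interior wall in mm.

Clearances: x = 1417, y = 1034; minimum 1034 mm.

A is a house frame. B is a ladder. The ladder sits inside the house frame, centred. The clearance to the nearest interior wall is 1034 mm.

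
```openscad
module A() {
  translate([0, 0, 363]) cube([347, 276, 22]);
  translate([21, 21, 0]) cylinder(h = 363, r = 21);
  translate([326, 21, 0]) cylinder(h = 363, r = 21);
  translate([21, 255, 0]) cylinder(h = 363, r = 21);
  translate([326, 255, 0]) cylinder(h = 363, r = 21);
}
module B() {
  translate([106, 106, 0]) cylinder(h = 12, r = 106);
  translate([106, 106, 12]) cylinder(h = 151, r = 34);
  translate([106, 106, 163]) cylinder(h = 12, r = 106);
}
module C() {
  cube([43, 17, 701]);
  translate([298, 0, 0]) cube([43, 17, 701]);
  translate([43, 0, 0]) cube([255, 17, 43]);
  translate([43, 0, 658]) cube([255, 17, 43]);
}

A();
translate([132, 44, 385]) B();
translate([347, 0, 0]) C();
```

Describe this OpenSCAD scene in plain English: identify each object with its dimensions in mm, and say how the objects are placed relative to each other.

A is a four-legged stool. The seat is a 347×276×22 mm slab whose top surface is at z = 385 mm; four round legs, each 42 mm in diameter, run from the floor (z = 0) to the underside of the seat, each leg's axis is inset half a diameter from the nearest pair of seat edges (so the leg's bounding box is flush with the corner).

B is a spool: two coaxial disc flanges of radius 106 mm and thickness 12 mm, joined by a core cylinder of radius 34 mm and height 151 mm. The lower flange rests on z = 0 and the three cylinders share a vertical axis.

C is a picture frame with a 255×615 mm rectangular opening (x by z) and a uniform 43 mm border on every side. Frame depth is 17 mm along y. It is built from two vertical stiles running the full outside height and two horizontal rails spanning the gap between the stiles.

The spool is on top of the stool. The picture frame is against the stool's +x side, with their −y faces flush.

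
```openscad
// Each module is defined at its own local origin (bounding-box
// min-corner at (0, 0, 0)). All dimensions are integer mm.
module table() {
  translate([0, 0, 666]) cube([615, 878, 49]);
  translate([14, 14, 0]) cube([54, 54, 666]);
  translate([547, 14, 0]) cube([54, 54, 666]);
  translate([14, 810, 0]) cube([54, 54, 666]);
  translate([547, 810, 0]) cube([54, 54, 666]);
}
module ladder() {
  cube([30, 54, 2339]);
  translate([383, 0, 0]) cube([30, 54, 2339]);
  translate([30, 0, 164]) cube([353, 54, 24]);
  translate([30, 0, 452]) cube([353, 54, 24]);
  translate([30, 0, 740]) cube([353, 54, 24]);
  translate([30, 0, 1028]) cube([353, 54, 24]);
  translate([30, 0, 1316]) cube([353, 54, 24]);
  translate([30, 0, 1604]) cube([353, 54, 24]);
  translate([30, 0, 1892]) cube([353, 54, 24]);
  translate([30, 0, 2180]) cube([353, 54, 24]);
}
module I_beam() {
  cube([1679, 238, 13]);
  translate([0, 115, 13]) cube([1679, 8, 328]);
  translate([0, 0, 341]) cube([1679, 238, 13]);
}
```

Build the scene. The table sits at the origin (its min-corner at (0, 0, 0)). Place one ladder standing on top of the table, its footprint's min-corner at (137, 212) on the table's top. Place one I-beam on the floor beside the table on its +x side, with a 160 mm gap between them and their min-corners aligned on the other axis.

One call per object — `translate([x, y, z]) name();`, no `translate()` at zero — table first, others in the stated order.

table();
translate([137, 212, 715]) ladder();
translate([775, 0, 0]) I_beam();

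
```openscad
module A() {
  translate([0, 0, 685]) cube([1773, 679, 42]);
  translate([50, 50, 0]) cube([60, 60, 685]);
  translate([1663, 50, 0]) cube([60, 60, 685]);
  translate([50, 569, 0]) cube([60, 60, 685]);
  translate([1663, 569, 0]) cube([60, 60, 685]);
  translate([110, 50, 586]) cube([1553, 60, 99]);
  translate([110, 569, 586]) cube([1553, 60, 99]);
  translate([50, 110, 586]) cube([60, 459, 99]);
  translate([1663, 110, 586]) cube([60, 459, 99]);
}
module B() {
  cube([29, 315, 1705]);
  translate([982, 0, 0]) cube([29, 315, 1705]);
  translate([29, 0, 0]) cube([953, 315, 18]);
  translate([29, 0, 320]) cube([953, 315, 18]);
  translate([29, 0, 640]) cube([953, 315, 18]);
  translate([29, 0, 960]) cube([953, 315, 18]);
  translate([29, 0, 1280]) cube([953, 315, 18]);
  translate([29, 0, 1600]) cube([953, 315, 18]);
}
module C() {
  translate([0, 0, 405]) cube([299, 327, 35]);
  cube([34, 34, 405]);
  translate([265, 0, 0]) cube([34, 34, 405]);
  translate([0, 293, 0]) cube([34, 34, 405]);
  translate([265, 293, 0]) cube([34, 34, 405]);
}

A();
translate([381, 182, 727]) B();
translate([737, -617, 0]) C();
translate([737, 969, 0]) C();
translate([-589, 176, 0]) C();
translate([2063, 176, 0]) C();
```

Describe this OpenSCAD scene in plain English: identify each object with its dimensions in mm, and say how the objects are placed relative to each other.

A is a rectangular dining table. The top is 1773×679×42 mm with its upper surface at z = 727 mm. It stands on four 60×60 mm square legs, each inset 50 mm from the nearest pair of top edges, running from the floor to the underside of the top. Four apron rails, 60 mm thick and 99 mm tall, run between adjacent legs with their top edges flush with the underside of the top and their outer faces flush with the legs' outer faces.

B is a bookshelf 1011 mm wide overall, 315 mm deep and 1705 mm tall. The two sides are 29 mm thick vertical panels. 6 horizontal shelves of 18 mm thickness span between the inner faces of the sides; the lowest shelf sits on the floor and shelves are stacked with a clear vertical gap of 302 mm between each pair.

C is a four-legged stool. The seat is a 299×327×35 mm slab whose top surface is at z = 440 mm; four square legs, each 34×34 mm in cross-section, run from the floor (z = 0) to the underside of the seat, each flush with a corner of the seat.

The bookshelf is on top of the table, centred. Four stools sit around the table at the −y, +y, −x, +x sides.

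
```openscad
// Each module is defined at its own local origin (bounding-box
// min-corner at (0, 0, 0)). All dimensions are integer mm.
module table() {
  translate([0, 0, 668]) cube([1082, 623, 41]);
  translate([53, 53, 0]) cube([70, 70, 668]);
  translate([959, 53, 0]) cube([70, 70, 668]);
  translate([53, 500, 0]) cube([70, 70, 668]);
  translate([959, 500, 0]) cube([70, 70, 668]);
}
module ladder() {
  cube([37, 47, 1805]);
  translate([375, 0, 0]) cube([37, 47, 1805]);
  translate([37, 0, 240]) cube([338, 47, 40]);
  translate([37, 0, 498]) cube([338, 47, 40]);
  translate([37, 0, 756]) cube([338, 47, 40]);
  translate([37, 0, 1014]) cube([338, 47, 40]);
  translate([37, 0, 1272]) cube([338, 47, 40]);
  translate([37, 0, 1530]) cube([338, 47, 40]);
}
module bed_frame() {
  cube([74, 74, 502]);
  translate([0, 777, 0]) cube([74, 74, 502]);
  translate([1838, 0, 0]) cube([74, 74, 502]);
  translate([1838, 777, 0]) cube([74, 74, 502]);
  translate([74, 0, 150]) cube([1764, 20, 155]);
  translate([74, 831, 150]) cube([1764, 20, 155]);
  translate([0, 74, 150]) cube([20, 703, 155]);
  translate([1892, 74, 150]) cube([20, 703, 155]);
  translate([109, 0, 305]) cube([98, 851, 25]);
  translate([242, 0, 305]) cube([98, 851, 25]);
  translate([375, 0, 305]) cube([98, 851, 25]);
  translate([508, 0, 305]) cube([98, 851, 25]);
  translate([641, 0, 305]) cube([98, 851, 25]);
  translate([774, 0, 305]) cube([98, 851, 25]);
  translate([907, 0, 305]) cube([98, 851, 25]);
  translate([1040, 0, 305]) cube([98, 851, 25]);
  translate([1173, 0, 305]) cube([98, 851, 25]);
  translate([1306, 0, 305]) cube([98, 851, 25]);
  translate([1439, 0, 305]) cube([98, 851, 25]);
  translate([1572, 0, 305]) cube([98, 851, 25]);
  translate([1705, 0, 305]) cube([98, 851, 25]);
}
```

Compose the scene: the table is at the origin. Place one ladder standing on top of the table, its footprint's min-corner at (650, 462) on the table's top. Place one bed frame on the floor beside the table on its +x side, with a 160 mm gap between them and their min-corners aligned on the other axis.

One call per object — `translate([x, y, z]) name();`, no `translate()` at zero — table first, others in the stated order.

table();
translate([650, 462, 709]) ladder();
translate([1242, 0, 0]) bed_frame();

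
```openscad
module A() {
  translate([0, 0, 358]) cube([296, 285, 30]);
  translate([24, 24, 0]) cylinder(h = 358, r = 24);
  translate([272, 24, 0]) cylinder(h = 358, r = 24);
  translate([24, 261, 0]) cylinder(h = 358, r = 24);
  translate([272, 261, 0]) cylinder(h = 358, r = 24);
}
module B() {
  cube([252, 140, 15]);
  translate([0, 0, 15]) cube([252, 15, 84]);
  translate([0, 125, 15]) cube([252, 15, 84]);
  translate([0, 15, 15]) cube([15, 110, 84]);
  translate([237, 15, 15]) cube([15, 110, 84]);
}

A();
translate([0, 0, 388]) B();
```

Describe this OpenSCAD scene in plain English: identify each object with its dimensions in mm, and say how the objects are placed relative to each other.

A is a four-legged stool. The seat is a 296×285×30 mm slab whose top surface is at z = 388 mm; four round legs, each 48 mm in diameter, run from the floor (z = 0) to the underside of the seat, each leg's axis is inset half a diameter from the nearest pair of seat edges (so the leg's bounding box is flush with the corner).

B is an open storage box with external size 252×140×99 mm and wall thickness 15 mm (the base is also 15 mm thick). The base covers the whole footprint; the four walls stand on the base, with the y-facing walls full-width and the x-facing walls fitting between their inner faces.

The open box is on top of the stool.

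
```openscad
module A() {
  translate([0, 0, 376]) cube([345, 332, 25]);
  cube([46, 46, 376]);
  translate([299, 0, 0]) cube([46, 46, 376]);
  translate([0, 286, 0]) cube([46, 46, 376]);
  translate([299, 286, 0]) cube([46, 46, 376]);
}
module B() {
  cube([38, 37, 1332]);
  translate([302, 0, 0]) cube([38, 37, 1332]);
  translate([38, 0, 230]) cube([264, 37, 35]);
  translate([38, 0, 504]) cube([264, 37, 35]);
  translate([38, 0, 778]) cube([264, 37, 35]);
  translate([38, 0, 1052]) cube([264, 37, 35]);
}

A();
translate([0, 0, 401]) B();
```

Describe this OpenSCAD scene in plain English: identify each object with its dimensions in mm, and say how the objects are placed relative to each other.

A is a four-legged stool. The seat is 345×332 mm, 25 mm thick, top at z = 401 mm. It stands on four square legs, each 46×46 mm in cross-section, from z = 0 to the seat underside, each flush with a corner of the seat.

B is a straight ladder. Two 38×37 mm vertical rails, 1332 mm tall, stand 340 mm apart (outside-to-outside) with their front faces coplanar on the −y side. 4 rungs, each 37 mm deep and 35 mm tall, span between the inner faces of the rails, front faces flush with the rails. The lowest rung's underside is at z = 230 mm and rungs are spaced 274 mm apart (underside to underside).

The ladder is on top of the stool.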